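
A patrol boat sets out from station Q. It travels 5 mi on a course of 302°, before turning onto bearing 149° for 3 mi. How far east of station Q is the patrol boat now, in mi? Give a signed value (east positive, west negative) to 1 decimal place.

Leg 1 (302°, 5 mi): east 5 sin 302° = -4.24, north 5 cos 302° = 2.65
Leg 2 (149°, 3 mi): east 3 sin 149° = 1.55, north 3 cos 149° = -2.57
Net east component: -2.70 mi.

-2.7 mi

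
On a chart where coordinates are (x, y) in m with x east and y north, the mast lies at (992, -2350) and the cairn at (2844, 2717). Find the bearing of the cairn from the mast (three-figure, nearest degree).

Δeast = 2844 − 992 = 1852.00; Δnorth = 2717 − -2350 = 5067.00.
Bearing = atan2(Δeast, Δnorth) mod 360° = 20.08° ≈ 020°.

020°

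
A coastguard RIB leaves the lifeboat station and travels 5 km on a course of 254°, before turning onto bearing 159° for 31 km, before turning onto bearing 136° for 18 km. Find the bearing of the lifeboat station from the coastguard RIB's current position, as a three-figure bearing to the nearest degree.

337°

Leg 1 (254°, 5 km): east 5 sin 254° = -4.81, north 5 cos 254° = -1.38
Leg 2 (159°, 31 km): east 31 sin 159° = 11.11, north 31 cos 159° = -28.94
Leg 3 (136°, 18 km): east 18 sin 136° = 12.50, north 18 cos 136° = -12.95
Net displacement: 18.81 east, -43.27 north. Direction back to start is (-18.81, 43.27): bearing = atan2(-18.81, 43.27) mod 360° = 336.51° ≈ 337°.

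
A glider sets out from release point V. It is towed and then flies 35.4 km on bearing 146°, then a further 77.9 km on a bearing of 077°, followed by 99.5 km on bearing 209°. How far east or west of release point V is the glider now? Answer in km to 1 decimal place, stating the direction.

47.5 km east

Leg 1 (146°, 35.4 km): east 35.4 sin 146° = 19.80, north 35.4 cos 146° = -29.35
Leg 2 (077°, 77.9 km): east 77.9 sin 77° = 75.90, north 77.9 cos 77° = 17.52
Leg 3 (209°, 99.5 km): east 99.5 sin 209° = -48.24, north 99.5 cos 209° = -87.02
Net east component: 47.46 km.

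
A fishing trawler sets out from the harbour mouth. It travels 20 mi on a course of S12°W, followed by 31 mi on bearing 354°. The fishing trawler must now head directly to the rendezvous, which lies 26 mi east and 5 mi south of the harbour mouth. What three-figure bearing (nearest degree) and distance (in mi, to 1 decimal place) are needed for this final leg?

Leg 1 (S12°W, 20 mi): east 20 sin 192° = -4.16, north 20 cos 192° = -19.56
Leg 2 (354°, 31 mi): east 31 sin 354° = -3.24, north 31 cos 354° = 30.83
Current position: (-7.40, 11.27). Target: (26, -5). Remaining: Δeast = 33.40, Δnorth = -16.27.
Bearing = atan2(33.40, -16.27) mod 360° = 115.97°; distance = √((33.40)² + (-16.27)²) = 37.150 mi.

116°, 37.1 mi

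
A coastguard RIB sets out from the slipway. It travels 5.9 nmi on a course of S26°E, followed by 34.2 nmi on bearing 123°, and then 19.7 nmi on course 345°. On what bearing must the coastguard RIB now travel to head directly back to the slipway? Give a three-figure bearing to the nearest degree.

Leg 1 (S26°E, 5.9 nmi): east 5.9 sin 154° = 2.59, north 5.9 cos 154° = -5.30
Leg 2 (123°, 34.2 nmi): east 34.2 sin 123° = 28.68, north 34.2 cos 123° = -18.63
Leg 3 (345°, 19.7 nmi): east 19.7 sin 345° = -5.10, north 19.7 cos 345° = 19.03
Net displacement: 26.17 east, -4.90 north. Direction back to start is (-26.17, 4.90): bearing = atan2(-26.17, 4.90) mod 360° = 280.61° ≈ 281°.

281°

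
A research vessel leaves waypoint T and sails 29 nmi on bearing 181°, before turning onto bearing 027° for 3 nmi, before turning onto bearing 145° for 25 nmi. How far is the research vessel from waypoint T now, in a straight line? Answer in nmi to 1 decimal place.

Leg 1 (181°, 29 nmi): east 29 sin 181° = -0.51, north 29 cos 181° = -29.00
Leg 2 (027°, 3 nmi): east 3 sin 27° = 1.36, north 3 cos 27° = 2.67
Leg 3 (145°, 25 nmi): east 25 sin 145° = 14.34, north 25 cos 145° = -20.48
Net: 15.20 east, -46.80 north. Distance = √((15.20)² + (-46.80)²) = 49.206 nmi.

49.2 nmi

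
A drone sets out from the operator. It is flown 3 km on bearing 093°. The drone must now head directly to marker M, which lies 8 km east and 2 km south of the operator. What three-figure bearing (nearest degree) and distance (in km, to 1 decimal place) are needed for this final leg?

110°, 5.3 km

Leg 1 (093°, 3 km): east 3 sin 93° = 3.00, north 3 cos 93° = -0.16
Current position: (3.00, -0.16). Target: (8, -2). Remaining: Δeast = 5.00, Δnorth = -1.84.
Bearing = atan2(5.00, -1.84) mod 360° = 110.22°; distance = √((5.00)² + (-1.84)²) = 5.333 km.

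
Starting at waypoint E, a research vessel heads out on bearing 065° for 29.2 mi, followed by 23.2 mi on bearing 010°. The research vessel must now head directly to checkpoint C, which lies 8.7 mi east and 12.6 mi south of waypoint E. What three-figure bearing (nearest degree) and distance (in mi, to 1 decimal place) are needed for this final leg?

205°, 52.5 mi

Leg 1 (065°, 29.2 mi): east 29.2 sin 65° = 26.46, north 29.2 cos 65° = 12.34
Leg 2 (010°, 23.2 mi): east 23.2 sin 10° = 4.03, north 23.2 cos 10° = 22.85
Current position: (30.49, 35.19). Target: (8.7, -12.6). Remaining: Δeast = -21.79, Δnorth = -47.79.
Bearing = atan2(-21.79, -47.79) mod 360° = 204.51°; distance = √((-21.79)² + (-47.79)²) = 52.523 mi.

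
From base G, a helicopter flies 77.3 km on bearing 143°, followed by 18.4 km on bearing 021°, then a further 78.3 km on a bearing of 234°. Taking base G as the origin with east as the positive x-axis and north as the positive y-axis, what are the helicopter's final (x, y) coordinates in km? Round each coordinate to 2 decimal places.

Leg 1 (143°, 77.3 km): east 77.3 sin 143° = 46.52, north 77.3 cos 143° = -61.73
Leg 2 (021°, 18.4 km): east 18.4 sin 21° = 6.59, north 18.4 cos 21° = 17.18
Leg 3 (234°, 78.3 km): east 78.3 sin 234° = -63.35, north 78.3 cos 234° = -46.02
Summing: -10.23 km east, -90.58 km north → (-10.23, -90.58).

(-10.23, -90.58)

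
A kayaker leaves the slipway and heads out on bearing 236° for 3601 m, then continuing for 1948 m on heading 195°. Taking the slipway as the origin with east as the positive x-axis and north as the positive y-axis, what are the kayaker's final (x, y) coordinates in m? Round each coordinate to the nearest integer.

(-3490, -3895)

Leg 1 (236°, 3601 m): east 3601 sin 236° = -2985.36, north 3601 cos 236° = -2013.65
Leg 2 (195°, 1948 m): east 1948 sin 195° = -504.18, north 1948 cos 195° = -1881.62
Summing: -3489.54 m east, -3895.28 m north → (-3490, -3895).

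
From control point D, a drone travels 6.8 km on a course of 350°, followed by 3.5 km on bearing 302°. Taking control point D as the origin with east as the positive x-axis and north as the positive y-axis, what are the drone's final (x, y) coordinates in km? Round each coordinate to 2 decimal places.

(-4.15, 8.55)

Leg 1 (350°, 6.8 km): east 6.8 sin 350° = -1.18, north 6.8 cos 350° = 6.70
Leg 2 (302°, 3.5 km): east 3.5 sin 302° = -2.97, north 3.5 cos 302° = 1.85
Summing: -4.15 km east, 8.55 km north → (-4.15, 8.55).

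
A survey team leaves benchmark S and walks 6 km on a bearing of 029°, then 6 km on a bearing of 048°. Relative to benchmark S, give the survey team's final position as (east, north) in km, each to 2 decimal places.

Leg 1 (029°, 6 km): east 6 sin 29° = 2.91, north 6 cos 29° = 5.25
Leg 2 (048°, 6 km): east 6 sin 48° = 4.46, north 6 cos 48° = 4.01
Summing: 7.37 km east, 9.26 km north → (7.37, 9.26).

(7.37, 9.26)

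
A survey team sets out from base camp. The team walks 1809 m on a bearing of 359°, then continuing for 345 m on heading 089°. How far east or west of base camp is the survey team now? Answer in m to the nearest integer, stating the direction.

Leg 1 (359°, 1809 m): east 1809 sin 359° = -31.57, north 1809 cos 359° = 1808.72
Leg 2 (089°, 345 m): east 345 sin 89° = 344.95, north 345 cos 89° = 6.02
Net east component: 313.38 m.

313 m east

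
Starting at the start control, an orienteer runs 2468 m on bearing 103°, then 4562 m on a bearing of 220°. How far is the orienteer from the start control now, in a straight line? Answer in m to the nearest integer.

4084 m

Leg 1 (103°, 2468 m): east 2468 sin 103° = 2404.75, north 2468 cos 103° = -555.18
Leg 2 (220°, 4562 m): east 4562 sin 220° = -2932.40, north 4562 cos 220° = -3494.69
Net: -527.65 east, -4049.87 north. Distance = √((-527.65)² + (-4049.87)²) = 4084.103 m.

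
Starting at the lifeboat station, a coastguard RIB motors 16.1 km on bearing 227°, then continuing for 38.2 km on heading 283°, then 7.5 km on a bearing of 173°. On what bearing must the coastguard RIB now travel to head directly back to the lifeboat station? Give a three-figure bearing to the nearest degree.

078°

Leg 1 (227°, 16.1 km): east 16.1 sin 227° = -11.77, north 16.1 cos 227° = -10.98
Leg 2 (283°, 38.2 km): east 38.2 sin 283° = -37.22, north 38.2 cos 283° = 8.59
Leg 3 (173°, 7.5 km): east 7.5 sin 173° = 0.91, north 7.5 cos 173° = -7.44
Net displacement: -48.08 east, -9.83 north. Direction back to start is (48.08, 9.83): bearing = atan2(48.08, 9.83) mod 360° = 78.44° ≈ 078°.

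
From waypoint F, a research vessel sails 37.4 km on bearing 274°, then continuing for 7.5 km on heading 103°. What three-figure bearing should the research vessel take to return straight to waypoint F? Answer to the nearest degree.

Leg 1 (274°, 37.4 km): east 37.4 sin 274° = -37.31, north 37.4 cos 274° = 2.61
Leg 2 (103°, 7.5 km): east 7.5 sin 103° = 7.31, north 7.5 cos 103° = -1.69
Net displacement: -30.00 east, 0.92 north. Direction back to start is (30.00, -0.92): bearing = atan2(30.00, -0.92) mod 360° = 91.76° ≈ 092°.

092°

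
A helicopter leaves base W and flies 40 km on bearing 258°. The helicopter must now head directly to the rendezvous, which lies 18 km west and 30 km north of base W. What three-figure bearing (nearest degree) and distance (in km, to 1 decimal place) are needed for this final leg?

029°, 43.8 km

Leg 1 (258°, 40 km): east 40 sin 258° = -39.13, north 40 cos 258° = -8.32
Current position: (-39.13, -8.32). Target: (-18, 30). Remaining: Δeast = 21.13, Δnorth = 38.32.
Bearing = atan2(21.13, 38.32) mod 360° = 28.87°; distance = √((21.13)² + (38.32)²) = 43.754 km.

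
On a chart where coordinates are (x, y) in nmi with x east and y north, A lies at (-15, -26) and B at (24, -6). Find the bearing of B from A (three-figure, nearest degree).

063°

Δeast = 24 − -15 = 39.00; Δnorth = -6 − -26 = 20.00.
Bearing = atan2(Δeast, Δnorth) mod 360° = 62.85° ≈ 063°.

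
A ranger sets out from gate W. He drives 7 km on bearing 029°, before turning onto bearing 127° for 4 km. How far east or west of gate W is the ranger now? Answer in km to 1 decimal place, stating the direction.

Leg 1 (029°, 7 km): east 7 sin 29° = 3.39, north 7 cos 29° = 6.12
Leg 2 (127°, 4 km): east 4 sin 127° = 3.19, north 4 cos 127° = -2.41
Net east component: 6.59 km.

6.6 km east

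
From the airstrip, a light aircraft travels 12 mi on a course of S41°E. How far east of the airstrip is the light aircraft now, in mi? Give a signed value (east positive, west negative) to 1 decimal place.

7.9 mi

Leg 1 (S41°E, 12 mi): east 12 sin 139° = 7.87, north 12 cos 139° = -9.06
Net east component: 7.87 mi.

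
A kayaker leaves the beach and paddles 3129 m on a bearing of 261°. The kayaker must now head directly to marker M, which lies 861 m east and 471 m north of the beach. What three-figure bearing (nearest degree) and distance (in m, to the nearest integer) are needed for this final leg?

076°, 4067 m

Leg 1 (261°, 3129 m): east 3129 sin 261° = -3090.48, north 3129 cos 261° = -489.48
Current position: (-3090.48, -489.48). Target: (861, 471). Remaining: Δeast = 3951.48, Δnorth = 960.48.
Bearing = atan2(3951.48, 960.48) mod 360° = 76.34°; distance = √((3951.48)² + (960.48)²) = 4066.534 m.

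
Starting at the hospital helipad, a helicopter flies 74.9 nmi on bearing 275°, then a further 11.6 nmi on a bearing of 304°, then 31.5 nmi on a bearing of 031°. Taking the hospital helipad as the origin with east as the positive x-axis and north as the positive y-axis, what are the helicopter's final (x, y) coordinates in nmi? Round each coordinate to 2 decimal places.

(-68.01, 40.02)

Leg 1 (275°, 74.9 nmi): east 74.9 sin 275° = -74.61, north 74.9 cos 275° = 6.53
Leg 2 (304°, 11.6 nmi): east 11.6 sin 304° = -9.62, north 11.6 cos 304° = 6.49
Leg 3 (031°, 31.5 nmi): east 31.5 sin 31° = 16.22, north 31.5 cos 31° = 27.00
Summing: -68.01 nmi east, 40.02 nmi north → (-68.01, 40.02).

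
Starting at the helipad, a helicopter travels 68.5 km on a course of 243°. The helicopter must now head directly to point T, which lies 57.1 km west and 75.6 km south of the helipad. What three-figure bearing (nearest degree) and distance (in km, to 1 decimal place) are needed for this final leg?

175°, 44.7 km

Leg 1 (243°, 68.5 km): east 68.5 sin 243° = -61.03, north 68.5 cos 243° = -31.10
Current position: (-61.03, -31.10). Target: (-57.1, -75.6). Remaining: Δeast = 3.93, Δnorth = -44.50.
Bearing = atan2(3.93, -44.50) mod 360° = 174.95°; distance = √((3.93)² + (-44.50)²) = 44.675 km.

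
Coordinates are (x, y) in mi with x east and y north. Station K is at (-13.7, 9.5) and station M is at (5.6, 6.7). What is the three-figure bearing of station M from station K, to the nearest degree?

098°

Δeast = 5.6 − -13.7 = 19.30; Δnorth = 6.7 − 9.5 = -2.80.
Bearing = atan2(Δeast, Δnorth) mod 360° = 98.25° ≈ 098°.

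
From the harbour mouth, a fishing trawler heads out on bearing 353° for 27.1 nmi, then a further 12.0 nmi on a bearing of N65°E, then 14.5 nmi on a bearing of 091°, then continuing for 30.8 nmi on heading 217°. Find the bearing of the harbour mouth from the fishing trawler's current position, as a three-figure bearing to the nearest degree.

Leg 1 (353°, 27.1 nmi): east 27.1 sin 353° = -3.30, north 27.1 cos 353° = 26.90
Leg 2 (N65°E, 12.0 nmi): east 12.0 sin 65° = 10.88, north 12.0 cos 65° = 5.07
Leg 3 (091°, 14.5 nmi): east 14.5 sin 91° = 14.50, north 14.5 cos 91° = -0.25
Leg 4 (217°, 30.8 nmi): east 30.8 sin 217° = -18.54, north 30.8 cos 217° = -24.60
Net displacement: 3.53 east, 7.12 north. Direction back to start is (-3.53, -7.12): bearing = atan2(-3.53, -7.12) mod 360° = 206.41° ≈ 206°.

206°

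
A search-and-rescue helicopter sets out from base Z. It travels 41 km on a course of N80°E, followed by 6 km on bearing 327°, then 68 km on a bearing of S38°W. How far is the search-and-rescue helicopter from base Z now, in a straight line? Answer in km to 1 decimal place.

Leg 1 (N80°E, 41 km): east 41 sin 80° = 40.38, north 41 cos 80° = 7.12
Leg 2 (327°, 6 km): east 6 sin 327° = -3.27, north 6 cos 327° = 5.03
Leg 3 (S38°W, 68 km): east 68 sin 218° = -41.86, north 68 cos 218° = -53.58
Net: -4.76 east, -41.43 north. Distance = √((-4.76)² + (-41.43)²) = 41.705 km.

41.7 km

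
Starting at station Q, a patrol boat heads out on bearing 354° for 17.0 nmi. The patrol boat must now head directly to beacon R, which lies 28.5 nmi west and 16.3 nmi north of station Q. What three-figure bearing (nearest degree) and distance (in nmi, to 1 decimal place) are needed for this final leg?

269°, 26.7 nmi

Leg 1 (354°, 17.0 nmi): east 17.0 sin 354° = -1.78, north 17.0 cos 354° = 16.91
Current position: (-1.78, 16.91). Target: (-28.5, 16.3). Remaining: Δeast = -26.72, Δnorth = -0.61.
Bearing = atan2(-26.72, -0.61) mod 360° = 268.70°; distance = √((-26.72)² + (-0.61)²) = 26.730 nmi.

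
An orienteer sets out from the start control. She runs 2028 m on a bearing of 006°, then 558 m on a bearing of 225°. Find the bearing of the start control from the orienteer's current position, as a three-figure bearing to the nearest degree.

Leg 1 (006°, 2028 m): east 2028 sin 6° = 211.98, north 2028 cos 6° = 2016.89
Leg 2 (225°, 558 m): east 558 sin 225° = -394.57, north 558 cos 225° = -394.57
Net displacement: -182.58 east, 1622.32 north. Direction back to start is (182.58, -1622.32): bearing = atan2(182.58, -1622.32) mod 360° = 173.58° ≈ 174°.

174°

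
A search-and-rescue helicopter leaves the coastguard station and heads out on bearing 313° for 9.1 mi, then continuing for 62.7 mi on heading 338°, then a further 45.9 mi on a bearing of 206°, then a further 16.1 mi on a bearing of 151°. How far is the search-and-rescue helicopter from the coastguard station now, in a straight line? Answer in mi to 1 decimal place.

43.4 mi

Leg 1 (313°, 9.1 mi): east 9.1 sin 313° = -6.66, north 9.1 cos 313° = 6.21
Leg 2 (338°, 62.7 mi): east 62.7 sin 338° = -23.49, north 62.7 cos 338° = 58.13
Leg 3 (206°, 45.9 mi): east 45.9 sin 206° = -20.12, north 45.9 cos 206° = -41.25
Leg 4 (151°, 16.1 mi): east 16.1 sin 151° = 7.81, north 16.1 cos 151° = -14.08
Net: -42.46 east, 9.00 north. Distance = √((-42.46)² + (9.00)²) = 43.403 mi.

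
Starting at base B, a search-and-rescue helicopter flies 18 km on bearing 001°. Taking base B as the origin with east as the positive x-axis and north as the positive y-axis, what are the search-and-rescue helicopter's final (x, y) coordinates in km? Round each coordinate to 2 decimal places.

(0.31, 18.00)

Leg 1 (001°, 18 km): east 18 sin 1° = 0.31, north 18 cos 1° = 18.00
Summing: 0.31 km east, 18.00 km north → (0.31, 18.00).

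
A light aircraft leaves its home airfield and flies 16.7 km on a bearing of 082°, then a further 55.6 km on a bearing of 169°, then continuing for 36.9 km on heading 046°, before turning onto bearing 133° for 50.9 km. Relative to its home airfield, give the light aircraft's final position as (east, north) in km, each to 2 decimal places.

Leg 1 (082°, 16.7 km): east 16.7 sin 82° = 16.54, north 16.7 cos 82° = 2.32
Leg 2 (169°, 55.6 km): east 55.6 sin 169° = 10.61, north 55.6 cos 169° = -54.58
Leg 3 (046°, 36.9 km): east 36.9 sin 46° = 26.54, north 36.9 cos 46° = 25.63
Leg 4 (133°, 50.9 km): east 50.9 sin 133° = 37.23, north 50.9 cos 133° = -34.71
Summing: 90.92 km east, -61.34 km north → (90.92, -61.34).

(90.92, -61.34)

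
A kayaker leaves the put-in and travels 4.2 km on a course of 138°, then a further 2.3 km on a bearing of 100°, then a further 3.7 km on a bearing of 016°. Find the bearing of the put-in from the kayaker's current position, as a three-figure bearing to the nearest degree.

Leg 1 (138°, 4.2 km): east 4.2 sin 138° = 2.81, north 4.2 cos 138° = -3.12
Leg 2 (100°, 2.3 km): east 2.3 sin 100° = 2.27, north 2.3 cos 100° = -0.40
Leg 3 (016°, 3.7 km): east 3.7 sin 16° = 1.02, north 3.7 cos 16° = 3.56
Net displacement: 6.10 east, 0.04 north. Direction back to start is (-6.10, -0.04): bearing = atan2(-6.10, -0.04) mod 360° = 269.66° ≈ 270°.

270°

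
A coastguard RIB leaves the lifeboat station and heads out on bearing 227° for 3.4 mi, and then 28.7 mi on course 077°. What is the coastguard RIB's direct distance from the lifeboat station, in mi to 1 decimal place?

Leg 1 (227°, 3.4 mi): east 3.4 sin 227° = -2.49, north 3.4 cos 227° = -2.32
Leg 2 (077°, 28.7 mi): east 28.7 sin 77° = 27.96, north 28.7 cos 77° = 6.46
Net: 25.48 east, 4.14 north. Distance = √((25.48)² + (4.14)²) = 25.812 mi.

25.8 mi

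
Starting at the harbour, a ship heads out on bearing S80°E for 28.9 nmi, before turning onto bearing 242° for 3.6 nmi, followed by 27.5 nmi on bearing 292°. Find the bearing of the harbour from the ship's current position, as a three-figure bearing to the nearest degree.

Leg 1 (S80°E, 28.9 nmi): east 28.9 sin 100° = 28.46, north 28.9 cos 100° = -5.02
Leg 2 (242°, 3.6 nmi): east 3.6 sin 242° = -3.18, north 3.6 cos 242° = -1.69
Leg 3 (292°, 27.5 nmi): east 27.5 sin 292° = -25.50, north 27.5 cos 292° = 10.30
Net displacement: -0.22 east, 3.59 north. Direction back to start is (0.22, -3.59): bearing = atan2(0.22, -3.59) mod 360° = 176.57° ≈ 177°.

177°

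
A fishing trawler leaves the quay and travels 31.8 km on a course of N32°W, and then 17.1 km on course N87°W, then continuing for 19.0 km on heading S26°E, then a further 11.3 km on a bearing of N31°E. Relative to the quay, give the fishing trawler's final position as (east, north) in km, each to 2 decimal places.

(-19.78, 20.47)

Leg 1 (N32°W, 31.8 km): east 31.8 sin 328° = -16.85, north 31.8 cos 328° = 26.97
Leg 2 (N87°W, 17.1 km): east 17.1 sin 273° = -17.08, north 17.1 cos 273° = 0.89
Leg 3 (S26°E, 19.0 km): east 19.0 sin 154° = 8.33, north 19.0 cos 154° = -17.08
Leg 4 (N31°E, 11.3 km): east 11.3 sin 31° = 5.82, north 11.3 cos 31° = 9.69
Summing: -19.78 km east, 20.47 km north → (-19.78, 20.47).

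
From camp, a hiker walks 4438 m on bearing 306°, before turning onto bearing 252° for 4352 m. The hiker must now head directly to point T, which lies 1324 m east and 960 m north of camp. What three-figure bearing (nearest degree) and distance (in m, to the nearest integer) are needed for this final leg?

092°, 9059 m

Leg 1 (306°, 4438 m): east 4438 sin 306° = -3590.42, north 4438 cos 306° = 2608.59
Leg 2 (252°, 4352 m): east 4352 sin 252° = -4139.00, north 4352 cos 252° = -1344.84
Current position: (-7729.42, 1263.75). Target: (1324, 960). Remaining: Δeast = 9053.42, Δnorth = -303.75.
Bearing = atan2(9053.42, -303.75) mod 360° = 91.92°; distance = √((9053.42)² + (-303.75)²) = 9058.509 m.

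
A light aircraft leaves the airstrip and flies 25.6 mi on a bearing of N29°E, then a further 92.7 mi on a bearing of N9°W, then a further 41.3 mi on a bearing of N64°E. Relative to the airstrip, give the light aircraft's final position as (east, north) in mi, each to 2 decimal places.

Leg 1 (N29°E, 25.6 mi): east 25.6 sin 29° = 12.41, north 25.6 cos 29° = 22.39
Leg 2 (N9°W, 92.7 mi): east 92.7 sin 351° = -14.50, north 92.7 cos 351° = 91.56
Leg 3 (N64°E, 41.3 mi): east 41.3 sin 64° = 37.12, north 41.3 cos 64° = 18.10
Summing: 35.03 mi east, 132.05 mi north → (35.03, 132.05).

(35.03, 132.05)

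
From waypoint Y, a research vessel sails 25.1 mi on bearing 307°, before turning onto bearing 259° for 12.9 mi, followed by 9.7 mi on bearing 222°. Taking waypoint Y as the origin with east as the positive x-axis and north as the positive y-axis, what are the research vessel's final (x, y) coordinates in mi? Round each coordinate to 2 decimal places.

(-39.20, 5.44)

Leg 1 (307°, 25.1 mi): east 25.1 sin 307° = -20.05, north 25.1 cos 307° = 15.11
Leg 2 (259°, 12.9 mi): east 12.9 sin 259° = -12.66, north 12.9 cos 259° = -2.46
Leg 3 (222°, 9.7 mi): east 9.7 sin 222° = -6.49, north 9.7 cos 222° = -7.21
Summing: -39.20 mi east, 5.44 mi north → (-39.20, 5.44).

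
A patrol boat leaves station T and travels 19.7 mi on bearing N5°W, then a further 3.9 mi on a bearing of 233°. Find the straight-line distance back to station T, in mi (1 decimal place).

17.9 mi

Leg 1 (N5°W, 19.7 mi): east 19.7 sin 355° = -1.72, north 19.7 cos 355° = 19.63
Leg 2 (233°, 3.9 mi): east 3.9 sin 233° = -3.11, north 3.9 cos 233° = -2.35
Net: -4.83 east, 17.28 north. Distance = √((-4.83)² + (17.28)²) = 17.941 mi.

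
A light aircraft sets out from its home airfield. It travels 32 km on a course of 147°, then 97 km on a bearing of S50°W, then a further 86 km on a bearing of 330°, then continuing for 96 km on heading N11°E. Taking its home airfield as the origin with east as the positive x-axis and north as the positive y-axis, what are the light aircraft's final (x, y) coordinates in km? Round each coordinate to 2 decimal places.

Leg 1 (147°, 32 km): east 32 sin 147° = 17.43, north 32 cos 147° = -26.84
Leg 2 (S50°W, 97 km): east 97 sin 230° = -74.31, north 97 cos 230° = -62.35
Leg 3 (330°, 86 km): east 86 sin 330° = -43.00, north 86 cos 330° = 74.48
Leg 4 (N11°E, 96 km): east 96 sin 11° = 18.32, north 96 cos 11° = 94.24
Summing: -81.56 km east, 79.53 km north → (-81.56, 79.53).

(-81.56, 79.53)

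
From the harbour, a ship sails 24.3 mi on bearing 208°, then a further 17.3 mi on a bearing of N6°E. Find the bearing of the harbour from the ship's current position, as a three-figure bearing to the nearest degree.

066°

Leg 1 (208°, 24.3 mi): east 24.3 sin 208° = -11.41, north 24.3 cos 208° = -21.46
Leg 2 (N6°E, 17.3 mi): east 17.3 sin 6° = 1.81, north 17.3 cos 6° = 17.21
Net displacement: -9.60 east, -4.25 north. Direction back to start is (9.60, 4.25): bearing = atan2(9.60, 4.25) mod 360° = 66.12° ≈ 066°.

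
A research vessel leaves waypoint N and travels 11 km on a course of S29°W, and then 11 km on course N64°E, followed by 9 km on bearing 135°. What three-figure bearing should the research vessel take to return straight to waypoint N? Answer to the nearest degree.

316°

Leg 1 (S29°W, 11 km): east 11 sin 209° = -5.33, north 11 cos 209° = -9.62
Leg 2 (N64°E, 11 km): east 11 sin 64° = 9.89, north 11 cos 64° = 4.82
Leg 3 (135°, 9 km): east 9 sin 135° = 6.36, north 9 cos 135° = -6.36
Net displacement: 10.92 east, -11.16 north. Direction back to start is (-10.92, 11.16): bearing = atan2(-10.92, 11.16) mod 360° = 315.64° ≈ 316°.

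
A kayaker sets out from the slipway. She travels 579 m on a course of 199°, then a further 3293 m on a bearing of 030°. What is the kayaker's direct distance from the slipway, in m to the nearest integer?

Leg 1 (199°, 579 m): east 579 sin 199° = -188.50, north 579 cos 199° = -547.46
Leg 2 (030°, 3293 m): east 3293 sin 30° = 1646.50, north 3293 cos 30° = 2851.82
Net: 1458.00 east, 2304.37 north. Distance = √((1458.00)² + (2304.37)²) = 2726.877 m.

2727 m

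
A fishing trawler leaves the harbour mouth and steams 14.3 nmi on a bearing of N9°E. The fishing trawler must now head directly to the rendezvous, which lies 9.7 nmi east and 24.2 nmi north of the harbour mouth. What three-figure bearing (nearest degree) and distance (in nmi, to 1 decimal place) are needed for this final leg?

Leg 1 (N9°E, 14.3 nmi): east 14.3 sin 9° = 2.24, north 14.3 cos 9° = 14.12
Current position: (2.24, 14.12). Target: (9.7, 24.2). Remaining: Δeast = 7.46, Δnorth = 10.08.
Bearing = atan2(7.46, 10.08) mod 360° = 36.53°; distance = √((7.46)² + (10.08)²) = 12.539 nmi.

037°, 12.5 nmi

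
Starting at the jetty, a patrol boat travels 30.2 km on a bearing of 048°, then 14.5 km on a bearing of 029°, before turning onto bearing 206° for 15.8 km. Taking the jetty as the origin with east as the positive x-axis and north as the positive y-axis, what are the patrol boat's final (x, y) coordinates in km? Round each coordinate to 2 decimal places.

Leg 1 (048°, 30.2 km): east 30.2 sin 48° = 22.44, north 30.2 cos 48° = 20.21
Leg 2 (029°, 14.5 km): east 14.5 sin 29° = 7.03, north 14.5 cos 29° = 12.68
Leg 3 (206°, 15.8 km): east 15.8 sin 206° = -6.93, north 15.8 cos 206° = -14.20
Summing: 22.55 km east, 18.69 km north → (22.55, 18.69).

(22.55, 18.69)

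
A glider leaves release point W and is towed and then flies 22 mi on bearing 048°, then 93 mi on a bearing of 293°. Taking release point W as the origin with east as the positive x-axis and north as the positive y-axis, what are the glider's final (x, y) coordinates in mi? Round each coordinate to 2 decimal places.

Leg 1 (048°, 22 mi): east 22 sin 48° = 16.35, north 22 cos 48° = 14.72
Leg 2 (293°, 93 mi): east 93 sin 293° = -85.61, north 93 cos 293° = 36.34
Summing: -69.26 mi east, 51.06 mi north → (-69.26, 51.06).

(-69.26, 51.06)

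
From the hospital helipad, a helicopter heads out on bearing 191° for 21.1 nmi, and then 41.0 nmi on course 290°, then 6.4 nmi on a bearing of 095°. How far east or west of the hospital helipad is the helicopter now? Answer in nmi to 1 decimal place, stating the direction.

36.2 nmi west

Leg 1 (191°, 21.1 nmi): east 21.1 sin 191° = -4.03, north 21.1 cos 191° = -20.71
Leg 2 (290°, 41.0 nmi): east 41.0 sin 290° = -38.53, north 41.0 cos 290° = 14.02
Leg 3 (095°, 6.4 nmi): east 6.4 sin 95° = 6.38, north 6.4 cos 95° = -0.56
Net east component: -36.18 nmi.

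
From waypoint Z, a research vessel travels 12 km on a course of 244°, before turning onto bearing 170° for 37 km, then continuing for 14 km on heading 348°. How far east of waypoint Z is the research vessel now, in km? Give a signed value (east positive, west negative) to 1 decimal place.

-7.3 km

Leg 1 (244°, 12 km): east 12 sin 244° = -10.79, north 12 cos 244° = -5.26
Leg 2 (170°, 37 km): east 37 sin 170° = 6.42, north 37 cos 170° = -36.44
Leg 3 (348°, 14 km): east 14 sin 348° = -2.91, north 14 cos 348° = 13.69
Net east component: -7.27 km.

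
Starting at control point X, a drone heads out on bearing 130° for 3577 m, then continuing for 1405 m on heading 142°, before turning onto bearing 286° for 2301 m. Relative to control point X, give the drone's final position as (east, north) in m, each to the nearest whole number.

(1393, -2772)

Leg 1 (130°, 3577 m): east 3577 sin 130° = 2740.14, north 3577 cos 130° = -2299.25
Leg 2 (142°, 1405 m): east 1405 sin 142° = 865.00, north 1405 cos 142° = -1107.16
Leg 3 (286°, 2301 m): east 2301 sin 286° = -2211.86, north 2301 cos 286° = 634.24
Summing: 1393.28 m east, -2772.16 m north → (1393, -2772).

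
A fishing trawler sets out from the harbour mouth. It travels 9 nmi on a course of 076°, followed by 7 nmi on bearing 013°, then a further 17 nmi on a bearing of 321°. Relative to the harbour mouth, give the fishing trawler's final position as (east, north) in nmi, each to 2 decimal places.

Leg 1 (076°, 9 nmi): east 9 sin 76° = 8.73, north 9 cos 76° = 2.18
Leg 2 (013°, 7 nmi): east 7 sin 13° = 1.57, north 7 cos 13° = 6.82
Leg 3 (321°, 17 nmi): east 17 sin 321° = -10.70, north 17 cos 321° = 13.21
Summing: -0.39 nmi east, 22.21 nmi north → (-0.39, 22.21).

(-0.39, 22.21)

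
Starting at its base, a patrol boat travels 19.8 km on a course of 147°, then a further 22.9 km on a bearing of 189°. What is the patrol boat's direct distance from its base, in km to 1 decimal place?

39.9 km

Leg 1 (147°, 19.8 km): east 19.8 sin 147° = 10.78, north 19.8 cos 147° = -16.61
Leg 2 (189°, 22.9 km): east 22.9 sin 189° = -3.58, north 22.9 cos 189° = -22.62
Net: 7.20 east, -39.22 north. Distance = √((7.20)² + (-39.22)²) = 39.879 km.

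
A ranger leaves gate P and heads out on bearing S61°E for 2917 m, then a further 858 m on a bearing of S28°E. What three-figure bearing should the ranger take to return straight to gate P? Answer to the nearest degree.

306°

Leg 1 (S61°E, 2917 m): east 2917 sin 119° = 2551.27, north 2917 cos 119° = -1414.19
Leg 2 (S28°E, 858 m): east 858 sin 152° = 402.81, north 858 cos 152° = -757.57
Net displacement: 2954.07 east, -2171.76 north. Direction back to start is (-2954.07, 2171.76): bearing = atan2(-2954.07, 2171.76) mod 360° = 306.32° ≈ 306°.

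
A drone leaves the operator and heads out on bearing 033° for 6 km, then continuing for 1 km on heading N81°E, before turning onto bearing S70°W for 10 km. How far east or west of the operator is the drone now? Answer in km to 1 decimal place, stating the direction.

5.1 km west

Leg 1 (033°, 6 km): east 6 sin 33° = 3.27, north 6 cos 33° = 5.03
Leg 2 (N81°E, 1 km): east 1 sin 81° = 0.99, north 1 cos 81° = 0.16
Leg 3 (S70°W, 10 km): east 10 sin 250° = -9.40, north 10 cos 250° = -3.42
Net east component: -5.14 km.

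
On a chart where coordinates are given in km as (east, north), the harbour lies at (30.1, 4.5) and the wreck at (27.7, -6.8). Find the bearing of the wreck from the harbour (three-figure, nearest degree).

Δeast = 27.7 − 30.1 = -2.40; Δnorth = -6.8 − 4.5 = -11.30.
Bearing = atan2(Δeast, Δnorth) mod 360° = 191.99° ≈ 192°.

192°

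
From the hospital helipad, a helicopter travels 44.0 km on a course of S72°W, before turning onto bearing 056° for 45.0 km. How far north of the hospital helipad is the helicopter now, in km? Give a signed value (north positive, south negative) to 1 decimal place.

Leg 1 (S72°W, 44.0 km): east 44.0 sin 252° = -41.85, north 44.0 cos 252° = -13.60
Leg 2 (056°, 45.0 km): east 45.0 sin 56° = 37.31, north 45.0 cos 56° = 25.16
Net north component: 11.57 km.

11.6 km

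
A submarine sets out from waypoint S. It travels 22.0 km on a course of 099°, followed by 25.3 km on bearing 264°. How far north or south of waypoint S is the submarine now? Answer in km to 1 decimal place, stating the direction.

Leg 1 (099°, 22.0 km): east 22.0 sin 99° = 21.73, north 22.0 cos 99° = -3.44
Leg 2 (264°, 25.3 km): east 25.3 sin 264° = -25.16, north 25.3 cos 264° = -2.64
Net north component: -6.09 km.

6.1 km south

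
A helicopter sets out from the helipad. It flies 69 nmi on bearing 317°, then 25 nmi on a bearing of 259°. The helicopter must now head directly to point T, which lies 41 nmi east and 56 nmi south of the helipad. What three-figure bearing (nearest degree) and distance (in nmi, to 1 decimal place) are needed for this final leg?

Leg 1 (317°, 69 nmi): east 69 sin 317° = -47.06, north 69 cos 317° = 50.46
Leg 2 (259°, 25 nmi): east 25 sin 259° = -24.54, north 25 cos 259° = -4.77
Current position: (-71.60, 45.69). Target: (41, -56). Remaining: Δeast = 112.60, Δnorth = -101.69.
Bearing = atan2(112.60, -101.69) mod 360° = 132.09°; distance = √((112.60)² + (-101.69)²) = 151.723 nmi.

132°, 151.7 nmi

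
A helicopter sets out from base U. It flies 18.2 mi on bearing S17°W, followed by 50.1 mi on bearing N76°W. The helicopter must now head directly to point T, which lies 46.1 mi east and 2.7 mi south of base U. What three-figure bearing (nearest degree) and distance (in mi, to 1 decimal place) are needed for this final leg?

Leg 1 (S17°W, 18.2 mi): east 18.2 sin 197° = -5.32, north 18.2 cos 197° = -17.40
Leg 2 (N76°W, 50.1 mi): east 50.1 sin 284° = -48.61, north 50.1 cos 284° = 12.12
Current position: (-53.93, -5.28). Target: (46.1, -2.7). Remaining: Δeast = 100.03, Δnorth = 2.58.
Bearing = atan2(100.03, 2.58) mod 360° = 88.52°; distance = √((100.03)² + (2.58)²) = 100.066 mi.

089°, 100.1 mi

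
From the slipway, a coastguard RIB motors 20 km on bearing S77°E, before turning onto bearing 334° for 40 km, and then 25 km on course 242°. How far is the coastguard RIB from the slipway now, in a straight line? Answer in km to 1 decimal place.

Leg 1 (S77°E, 20 km): east 20 sin 103° = 19.49, north 20 cos 103° = -4.50
Leg 2 (334°, 40 km): east 40 sin 334° = -17.53, north 40 cos 334° = 35.95
Leg 3 (242°, 25 km): east 25 sin 242° = -22.07, north 25 cos 242° = -11.74
Net: -20.12 east, 19.72 north. Distance = √((-20.12)² + (19.72)²) = 28.171 km.

28.2 km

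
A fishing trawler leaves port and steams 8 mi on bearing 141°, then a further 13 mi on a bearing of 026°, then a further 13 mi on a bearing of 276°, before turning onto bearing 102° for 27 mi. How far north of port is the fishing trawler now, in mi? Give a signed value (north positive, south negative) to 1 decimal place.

Leg 1 (141°, 8 mi): east 8 sin 141° = 5.03, north 8 cos 141° = -6.22
Leg 2 (026°, 13 mi): east 13 sin 26° = 5.70, north 13 cos 26° = 11.68
Leg 3 (276°, 13 mi): east 13 sin 276° = -12.93, north 13 cos 276° = 1.36
Leg 4 (102°, 27 mi): east 27 sin 102° = 26.41, north 27 cos 102° = -5.61
Net north component: 1.21 mi.

1.2 mi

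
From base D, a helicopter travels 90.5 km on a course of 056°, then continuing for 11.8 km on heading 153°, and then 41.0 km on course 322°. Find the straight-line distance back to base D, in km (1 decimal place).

91.0 km

Leg 1 (056°, 90.5 km): east 90.5 sin 56° = 75.03, north 90.5 cos 56° = 50.61
Leg 2 (153°, 11.8 km): east 11.8 sin 153° = 5.36, north 11.8 cos 153° = -10.51
Leg 3 (322°, 41.0 km): east 41.0 sin 322° = -25.24, north 41.0 cos 322° = 32.31
Net: 55.14 east, 72.40 north. Distance = √((55.14)² + (72.40)²) = 91.009 km.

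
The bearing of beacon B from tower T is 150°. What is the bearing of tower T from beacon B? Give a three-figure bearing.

Back-bearing = 150° + 180° = 330°.

330°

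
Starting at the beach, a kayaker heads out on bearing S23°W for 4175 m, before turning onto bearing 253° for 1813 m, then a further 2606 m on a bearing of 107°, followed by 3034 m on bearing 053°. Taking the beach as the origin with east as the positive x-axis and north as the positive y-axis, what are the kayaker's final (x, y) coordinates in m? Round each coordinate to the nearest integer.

Leg 1 (S23°W, 4175 m): east 4175 sin 203° = -1631.30, north 4175 cos 203° = -3843.11
Leg 2 (253°, 1813 m): east 1813 sin 253° = -1733.78, north 1813 cos 253° = -530.07
Leg 3 (107°, 2606 m): east 2606 sin 107° = 2492.13, north 2606 cos 107° = -761.92
Leg 4 (053°, 3034 m): east 3034 sin 53° = 2423.06, north 3034 cos 53° = 1825.91
Summing: 1550.11 m east, -3309.19 m north → (1550, -3309).

(1550, -3309)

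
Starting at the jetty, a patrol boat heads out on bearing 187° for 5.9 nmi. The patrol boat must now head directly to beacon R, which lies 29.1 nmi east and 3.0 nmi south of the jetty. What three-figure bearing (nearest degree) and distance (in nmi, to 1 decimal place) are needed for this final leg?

Leg 1 (187°, 5.9 nmi): east 5.9 sin 187° = -0.72, north 5.9 cos 187° = -5.86
Current position: (-0.72, -5.86). Target: (29.1, -3.0). Remaining: Δeast = 29.82, Δnorth = 2.86.
Bearing = atan2(29.82, 2.86) mod 360° = 84.53°; distance = √((29.82)² + (2.86)²) = 29.955 nmi.

085°, 30.0 nmi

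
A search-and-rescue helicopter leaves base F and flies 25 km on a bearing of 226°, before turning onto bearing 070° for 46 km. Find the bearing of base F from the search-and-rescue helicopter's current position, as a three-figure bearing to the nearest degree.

274°

Leg 1 (226°, 25 km): east 25 sin 226° = -17.98, north 25 cos 226° = -17.37
Leg 2 (070°, 46 km): east 46 sin 70° = 43.23, north 46 cos 70° = 15.73
Net displacement: 25.24 east, -1.63 north. Direction back to start is (-25.24, 1.63): bearing = atan2(-25.24, 1.63) mod 360° = 273.70° ≈ 274°.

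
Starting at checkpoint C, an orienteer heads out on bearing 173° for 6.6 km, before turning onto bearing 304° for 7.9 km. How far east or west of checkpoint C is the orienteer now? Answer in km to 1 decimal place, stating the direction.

5.7 km west

Leg 1 (173°, 6.6 km): east 6.6 sin 173° = 0.80, north 6.6 cos 173° = -6.55
Leg 2 (304°, 7.9 km): east 7.9 sin 304° = -6.55, north 7.9 cos 304° = 4.42
Net east component: -5.75 km.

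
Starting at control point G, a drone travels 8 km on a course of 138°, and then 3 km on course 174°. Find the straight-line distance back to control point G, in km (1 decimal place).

Leg 1 (138°, 8 km): east 8 sin 138° = 5.35, north 8 cos 138° = -5.95
Leg 2 (174°, 3 km): east 3 sin 174° = 0.31, north 3 cos 174° = -2.98
Net: 5.67 east, -8.93 north. Distance = √((5.67)² + (-8.93)²) = 10.575 km.

10.6 km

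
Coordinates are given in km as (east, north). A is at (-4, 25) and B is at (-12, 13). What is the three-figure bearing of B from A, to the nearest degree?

214°

Δeast = -12 − -4 = -8.00; Δnorth = 13 − 25 = -12.00.
Bearing = atan2(Δeast, Δnorth) mod 360° = 213.69° ≈ 214°.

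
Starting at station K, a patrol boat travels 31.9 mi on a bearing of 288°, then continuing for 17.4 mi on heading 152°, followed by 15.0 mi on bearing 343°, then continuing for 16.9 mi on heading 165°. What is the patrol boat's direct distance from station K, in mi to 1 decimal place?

Leg 1 (288°, 31.9 mi): east 31.9 sin 288° = -30.34, north 31.9 cos 288° = 9.86
Leg 2 (152°, 17.4 mi): east 17.4 sin 152° = 8.17, north 17.4 cos 152° = -15.36
Leg 3 (343°, 15.0 mi): east 15.0 sin 343° = -4.39, north 15.0 cos 343° = 14.34
Leg 4 (165°, 16.9 mi): east 16.9 sin 165° = 4.37, north 16.9 cos 165° = -16.32
Net: -22.18 east, -7.49 north. Distance = √((-22.18)² + (-7.49)²) = 23.410 mi.

23.4 mi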